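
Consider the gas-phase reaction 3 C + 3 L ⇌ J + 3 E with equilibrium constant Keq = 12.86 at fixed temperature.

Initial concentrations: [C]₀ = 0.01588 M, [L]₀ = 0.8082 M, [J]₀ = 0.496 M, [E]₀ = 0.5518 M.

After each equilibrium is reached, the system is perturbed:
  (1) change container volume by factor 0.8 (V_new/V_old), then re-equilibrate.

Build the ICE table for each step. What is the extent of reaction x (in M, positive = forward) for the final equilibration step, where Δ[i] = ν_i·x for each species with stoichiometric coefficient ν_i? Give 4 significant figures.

Q₀ = 3.9420e+04 vs Keq = 12.86 ⇒ Q>K, reverse
Step 1:
                  C         L         J         E
  Initial   0.01588    0.8082     0.496    0.5518
  Change     0.1309    0.1309  -0.04365   -0.1309
  Equil      0.1468    0.9391    0.4524    0.4209
  solve Keq expr → x = -0.04365; check Q = 12.86
Then change container volume by factor 0.8 (V_new/V_old).
Step 2:
                  C         L         J         E
  Initial    0.1835     1.174    0.5654    0.5261
  Change   -0.01721  -0.01721  0.005736   0.01721
  Equil      0.1663     1.157    0.5712    0.5433
  solve Keq expr → x = 0.005736; check Q = 12.86

x = 0.005736 M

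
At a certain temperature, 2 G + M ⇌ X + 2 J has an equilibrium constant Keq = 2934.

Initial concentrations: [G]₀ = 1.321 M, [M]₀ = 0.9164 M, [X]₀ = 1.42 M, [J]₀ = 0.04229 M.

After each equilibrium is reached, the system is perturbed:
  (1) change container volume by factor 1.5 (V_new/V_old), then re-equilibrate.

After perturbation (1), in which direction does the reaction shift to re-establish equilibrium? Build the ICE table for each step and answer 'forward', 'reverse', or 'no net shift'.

Direction: no net shift

Q₀ = 0.001588 vs Keq = 2934 ⇒ Q<K, forward
Step 1:
                   G          M          X          J
  I            1.321     0.9164       1.42    0.04229
  C           -1.257    -0.6285     0.6285      1.257
  E          0.06399     0.2879      2.049      1.299
  solve Keq expr → x = 0.6285; check Q = 2934
Then change container volume by factor 1.5 (V_new/V_old).
Step 2:
                   G          M          X          J
  I          0.04266     0.1919      1.366     0.8662
  C                0          0          0          0
  E          0.04266     0.1919      1.366     0.8662
  solve Keq expr → x = 0; check Q = 2934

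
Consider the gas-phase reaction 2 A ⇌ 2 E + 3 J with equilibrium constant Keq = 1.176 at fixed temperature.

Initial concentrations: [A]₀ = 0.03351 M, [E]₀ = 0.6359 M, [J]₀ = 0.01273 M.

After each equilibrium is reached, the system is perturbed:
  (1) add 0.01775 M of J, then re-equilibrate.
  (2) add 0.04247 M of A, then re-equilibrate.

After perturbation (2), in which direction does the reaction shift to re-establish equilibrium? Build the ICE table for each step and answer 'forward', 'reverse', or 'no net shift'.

Direction: forward

Q₀ = 7.4287e-04 vs Keq = 1.176 ⇒ Q<K, forward
Step 1:
                  A         E         J
  Initial   0.03351    0.6359   0.01273
  Change   -0.02625   0.02625   0.03937
  Equil    0.007262    0.6621    0.0521
  solve Keq expr → x = 0.01312; check Q = 1.176
Then add 0.01775 M of J.
Step 2:
                  A         E         J
  Initial  0.007262    0.6621   0.06985
  Change   0.002922 -0.002922 -0.004383
  Equil     0.01018    0.6592   0.06547
  solve Keq expr → x = -0.001461; check Q = 1.176
Then add 0.04247 M of A.
Step 3:
                  A         E         J
  Initial   0.05265    0.6592   0.06547
  Change   -0.02955   0.02955   0.04432
  Equil     0.02311    0.6888    0.1098
  solve Keq expr → x = 0.01477; check Q = 1.176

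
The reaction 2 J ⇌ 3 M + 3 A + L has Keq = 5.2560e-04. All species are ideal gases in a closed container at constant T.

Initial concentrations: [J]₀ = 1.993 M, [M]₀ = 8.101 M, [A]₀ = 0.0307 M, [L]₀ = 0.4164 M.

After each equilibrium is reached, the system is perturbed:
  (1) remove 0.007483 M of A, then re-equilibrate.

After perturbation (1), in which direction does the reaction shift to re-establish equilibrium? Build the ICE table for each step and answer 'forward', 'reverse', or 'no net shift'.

Q₀ = 0.001613 vs Keq = 5.2560e-04 ⇒ Q>K, reverse
Step 1:
                    J           M           A           L
  init          1.993       8.101      0.0307      0.4164
  Δ            0.0063    -0.00945    -0.00945    -0.00315
  eq            1.999       8.092     0.02125      0.4133
  solve Keq expr → x = -0.00315; check Q = 5.2560e-04
Then remove 0.007483 M of A.
Step 2:
                    J           M           A           L
  init          1.999       8.092     0.01377      0.4133
  Δ         -0.004925    0.007387    0.007387    0.002462
  eq            1.994       8.099     0.02115      0.4157
  solve Keq expr → x = 0.002462; check Q = 5.2560e-04

Direction: forward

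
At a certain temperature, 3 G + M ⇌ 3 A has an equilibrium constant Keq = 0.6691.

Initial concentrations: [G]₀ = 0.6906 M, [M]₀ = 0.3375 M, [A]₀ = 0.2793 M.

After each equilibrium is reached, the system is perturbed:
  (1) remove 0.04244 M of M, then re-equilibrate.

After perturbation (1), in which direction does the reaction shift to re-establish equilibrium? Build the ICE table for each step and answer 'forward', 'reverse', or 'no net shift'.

Direction: reverse

Q₀ = 0.196 vs Keq = 0.6691 ⇒ Q<K, forward
Step 1:
                  G         M         A
  init       0.6906    0.3375    0.2793
  Δ        -0.08143  -0.02714   0.08143
  eq         0.6092    0.3104    0.3607
  solve Keq expr → x = 0.02714; check Q = 0.6691
Then remove 0.04244 M of M.
Step 2:
                  G         M         A
  init       0.6092    0.2679    0.3607
  Δ          0.0101  0.003367   -0.0101
  eq         0.6193    0.2713    0.3506
  solve Keq expr → x = -0.003367; check Q = 0.6691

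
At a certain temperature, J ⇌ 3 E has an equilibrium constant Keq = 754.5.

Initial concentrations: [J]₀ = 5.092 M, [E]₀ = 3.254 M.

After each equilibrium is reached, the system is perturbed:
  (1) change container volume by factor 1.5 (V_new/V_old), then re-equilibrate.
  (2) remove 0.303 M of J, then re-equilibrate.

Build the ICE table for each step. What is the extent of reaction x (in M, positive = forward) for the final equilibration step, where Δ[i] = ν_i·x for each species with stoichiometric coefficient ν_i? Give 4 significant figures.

Q₀ = 6.767 vs Keq = 754.5 ⇒ Q<K, forward
Step 1:
                    J           E
  init          5.092       3.254
  Δ            -2.873        8.62
  eq            2.219       11.87
  solve Keq expr → x = 2.873; check Q = 754.5
Then change container volume by factor 1.5 (V_new/V_old).
Step 2:
                    J           E
  init          1.479       7.916
  Δ           -0.4375       1.313
  eq            1.042       9.228
  solve Keq expr → x = 0.4375; check Q = 754.5
Then remove 0.303 M of J.
Step 3:
                    J           E
  init         0.7386       9.228
  Δ            0.1541     -0.4624
  eq           0.8928       8.766
  solve Keq expr → x = -0.1541; check Q = 754.5

x = -0.1541 M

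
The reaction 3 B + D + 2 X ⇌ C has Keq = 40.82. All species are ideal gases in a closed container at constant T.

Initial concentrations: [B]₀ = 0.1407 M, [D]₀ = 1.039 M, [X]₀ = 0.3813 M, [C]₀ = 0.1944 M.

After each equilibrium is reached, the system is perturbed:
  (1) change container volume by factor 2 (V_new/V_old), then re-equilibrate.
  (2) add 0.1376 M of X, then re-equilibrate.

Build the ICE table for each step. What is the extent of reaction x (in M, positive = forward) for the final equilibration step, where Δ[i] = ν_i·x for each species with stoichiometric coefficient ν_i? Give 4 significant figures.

x = 0.01002 M

Q₀ = 462 vs Keq = 40.82 ⇒ Q>K, reverse
Step 1:
                   B          D          X          C
  I           0.1407      1.039     0.3813     0.1944
  C           0.1157    0.03857    0.07714   -0.03857
  E           0.2564      1.078     0.4584     0.1558
  solve Keq expr → x = -0.03857; check Q = 40.82
Then change container volume by factor 2 (V_new/V_old).
Step 2:
                   B          D          X          C
  I           0.1282     0.5388     0.2292    0.07792
  C           0.1236     0.0412    0.08241    -0.0412
  E           0.2518       0.58     0.3116    0.03671
  solve Keq expr → x = -0.0412; check Q = 40.82
Then add 0.1376 M of X.
Step 3:
                   B          D          X          C
  I           0.2518       0.58     0.4492    0.03671
  C         -0.03006   -0.01002   -0.02004    0.01002
  E           0.2218       0.57     0.4292    0.04673
  solve Keq expr → x = 0.01002; check Q = 40.82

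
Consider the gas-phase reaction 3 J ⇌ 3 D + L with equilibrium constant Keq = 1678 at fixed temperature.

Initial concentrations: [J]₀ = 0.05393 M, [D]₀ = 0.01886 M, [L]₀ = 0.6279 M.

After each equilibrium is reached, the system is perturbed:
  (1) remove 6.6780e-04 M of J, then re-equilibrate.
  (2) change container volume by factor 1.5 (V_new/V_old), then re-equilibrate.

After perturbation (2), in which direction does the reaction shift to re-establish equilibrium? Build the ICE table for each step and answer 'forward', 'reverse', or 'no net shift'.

Direction: forward

Q₀ = 0.02685 vs Keq = 1678 ⇒ Q<K, forward
Step 1:
                    J           D           L
  init        0.05393     0.01886      0.6279
  Δ            -0.049       0.049     0.01633
  eq         0.004932     0.06786      0.6442
  solve Keq expr → x = 0.01633; check Q = 1678
Then remove 6.6780e-04 M of J.
Step 2:
                    J           D           L
  init       0.004264     0.06786      0.6442
  Δ        6.2206e-04 -6.2206e-04 -2.0735e-04
  eq         0.004886     0.06724       0.644
  solve Keq expr → x = -2.0735e-04; check Q = 1678
Then change container volume by factor 1.5 (V_new/V_old).
Step 3:
                    J           D           L
  init       0.003257     0.04482      0.4294
  Δ       -3.8695e-04  3.8695e-04  1.2898e-04
  eq         0.002871     0.04521      0.4295
  solve Keq expr → x = 1.2898e-04; check Q = 1678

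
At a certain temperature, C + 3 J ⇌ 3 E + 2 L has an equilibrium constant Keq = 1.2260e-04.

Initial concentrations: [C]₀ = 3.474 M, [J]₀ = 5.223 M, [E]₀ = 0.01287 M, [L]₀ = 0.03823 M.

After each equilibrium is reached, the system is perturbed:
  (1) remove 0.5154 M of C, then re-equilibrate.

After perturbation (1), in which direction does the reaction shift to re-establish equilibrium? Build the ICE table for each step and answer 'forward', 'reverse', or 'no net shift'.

Q₀ = 6.2944e-12 vs Keq = 1.2260e-04 ⇒ Q<K, forward
Step 1:
                  C         J         E         L
  I           3.474     5.223   0.01287   0.03823
  C         -0.1959   -0.5876    0.5876    0.3917
  E           3.278     4.635    0.6005      0.43
  solve Keq expr → x = 0.1959; check Q = 1.2260e-04
Then remove 0.5154 M of C.
Step 2:
                  C         J         E         L
  I           2.763     4.635    0.6005      0.43
  C        0.006342   0.01903  -0.01903  -0.01268
  E           2.769     4.654    0.5815    0.4173
  solve Keq expr → x = -0.006342; check Q = 1.2260e-04

Direction: reverse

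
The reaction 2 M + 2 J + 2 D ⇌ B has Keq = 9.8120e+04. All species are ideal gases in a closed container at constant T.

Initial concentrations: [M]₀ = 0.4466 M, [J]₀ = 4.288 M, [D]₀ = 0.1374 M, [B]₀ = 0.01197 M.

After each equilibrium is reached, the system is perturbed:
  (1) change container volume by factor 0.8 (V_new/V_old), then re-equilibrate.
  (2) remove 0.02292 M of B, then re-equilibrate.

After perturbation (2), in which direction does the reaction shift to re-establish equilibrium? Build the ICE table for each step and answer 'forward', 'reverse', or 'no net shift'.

Q₀ = 0.1729 vs Keq = 9.8120e+04 ⇒ Q<K, forward
Step 1:
                   M          J          D          B
  Initial     0.4466      4.288     0.1374    0.01197
  Change     -0.1367    -0.1367    -0.1367    0.06835
  Equil       0.3099      4.151 7.0326e-04    0.08032
  solve Keq expr → x = 0.06835; check Q = 9.8120e+04
Then change container volume by factor 0.8 (V_new/V_old).
Step 2:
                   M          J          D          B
  Initial     0.3874      5.189 8.7908e-04     0.1004
  Change  -3.7487e-04 -3.7487e-04 -3.7487e-04 1.8744e-04
  Equil        0.387      5.189 5.0421e-04     0.1006
  solve Keq expr → x = 1.8744e-04; check Q = 9.8120e+04
Then remove 0.02292 M of B.
Step 3:
                   M          J          D          B
  Initial      0.387      5.189 5.0421e-04    0.07767
  Change  -6.0993e-05 -6.0993e-05 -6.0993e-05 3.0496e-05
  Equil       0.3869      5.189 4.4322e-04     0.0777
  solve Keq expr → x = 3.0496e-05; check Q = 9.8120e+04

Direction: forward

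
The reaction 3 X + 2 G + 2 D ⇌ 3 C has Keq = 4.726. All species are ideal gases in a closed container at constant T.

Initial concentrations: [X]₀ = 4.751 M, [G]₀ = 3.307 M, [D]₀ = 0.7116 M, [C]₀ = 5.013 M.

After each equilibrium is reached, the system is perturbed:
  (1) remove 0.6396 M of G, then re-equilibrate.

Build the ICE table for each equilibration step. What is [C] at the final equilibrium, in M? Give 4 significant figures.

Q₀ = 0.2121 vs Keq = 4.726 ⇒ Q<K, forward
Step 1:
                  X         G         D         C
  Initial     4.751     3.307    0.7116     5.013
  Change    -0.6707   -0.4472   -0.4472    0.6707
  Equil        4.08      2.86    0.2644     5.684
  solve Keq expr → x = 0.2236; check Q = 4.726
Then remove 0.6396 M of G.
Step 2:
                  X         G         D         C
  Initial      4.08      2.22    0.2644     5.684
  Change    0.07845    0.0523    0.0523  -0.07845
  Equil       4.159     2.273    0.3167     5.605
  solve Keq expr → x = -0.02615; check Q = 4.726

[C]_eq = 5.605 M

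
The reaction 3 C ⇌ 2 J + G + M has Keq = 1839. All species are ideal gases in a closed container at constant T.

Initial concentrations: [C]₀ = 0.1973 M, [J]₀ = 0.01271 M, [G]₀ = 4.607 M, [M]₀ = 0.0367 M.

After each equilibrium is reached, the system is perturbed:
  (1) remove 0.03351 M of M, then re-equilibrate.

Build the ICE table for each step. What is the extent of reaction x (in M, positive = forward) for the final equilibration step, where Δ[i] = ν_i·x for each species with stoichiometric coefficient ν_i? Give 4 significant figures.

x = 6.6971e-04 M

Q₀ = 0.003556 vs Keq = 1839 ⇒ Q<K, forward
Step 1:
                    C           J           G           M
  init         0.1973     0.01271       4.607      0.0367
  Δ           -0.1809      0.1206     0.06031     0.06031
  eq          0.01636      0.1333       4.667     0.09701
  solve Keq expr → x = 0.06031; check Q = 1839
Then remove 0.03351 M of M.
Step 2:
                    C           J           G           M
  init        0.01636      0.1333       4.667      0.0635
  Δ         -0.002009    0.001339  6.6971e-04  6.6971e-04
  eq          0.01435      0.1347       4.668     0.06417
  solve Keq expr → x = 6.6971e-04; check Q = 1839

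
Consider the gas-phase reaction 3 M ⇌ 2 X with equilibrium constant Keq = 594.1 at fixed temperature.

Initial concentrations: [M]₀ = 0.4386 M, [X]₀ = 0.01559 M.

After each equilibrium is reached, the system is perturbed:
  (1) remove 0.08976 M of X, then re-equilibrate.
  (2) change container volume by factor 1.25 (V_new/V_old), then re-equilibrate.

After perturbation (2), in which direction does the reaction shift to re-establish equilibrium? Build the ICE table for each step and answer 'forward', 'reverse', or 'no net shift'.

Direction: reverse

Q₀ = 0.002881 vs Keq = 594.1 ⇒ Q<K, forward
Step 1:
                    M           X
  I            0.4386     0.01559
  C           -0.3884      0.2589
  E           0.05024      0.2745
  solve Keq expr → x = 0.1295; check Q = 594.1
Then remove 0.08976 M of X.
Step 2:
                    M           X
  I           0.05024      0.1847
  C          -0.01067    0.007116
  E           0.03957      0.1919
  solve Keq expr → x = 0.003558; check Q = 594.1
Then change container volume by factor 1.25 (V_new/V_old).
Step 3:
                    M           X
  I           0.03166      0.1535
  C          0.002224   -0.001483
  E           0.03388       0.152
  solve Keq expr → x = -7.4145e-04; check Q = 594.1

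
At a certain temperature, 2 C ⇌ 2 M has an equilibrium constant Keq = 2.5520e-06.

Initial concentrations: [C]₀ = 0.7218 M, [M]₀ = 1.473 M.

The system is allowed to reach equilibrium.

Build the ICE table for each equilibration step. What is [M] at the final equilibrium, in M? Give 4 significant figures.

Q₀ = 4.165 vs Keq = 2.5520e-06 ⇒ Q>K, reverse
Step 1:
                   C          M
  Initial     0.7218      1.473
  Change       1.469     -1.469
  Equil        2.191   0.003501
  solve Keq expr → x = -0.7347; check Q = 2.5520e-06

[M]_eq = 0.003501 M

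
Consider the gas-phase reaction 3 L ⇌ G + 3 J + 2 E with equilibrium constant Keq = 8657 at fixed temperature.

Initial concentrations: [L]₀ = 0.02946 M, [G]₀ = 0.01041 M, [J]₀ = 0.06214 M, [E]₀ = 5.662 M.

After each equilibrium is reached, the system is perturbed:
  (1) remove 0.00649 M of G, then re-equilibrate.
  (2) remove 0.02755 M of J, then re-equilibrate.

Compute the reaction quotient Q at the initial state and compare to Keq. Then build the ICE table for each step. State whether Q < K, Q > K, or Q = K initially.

Q₀ = 3.132 vs Keq = 8657 ⇒ Q<K, forward
Step 1:
                  L         G         J         E
  I         0.02946   0.01041   0.06214     5.662
  C        -0.02582  0.008607   0.02582   0.01721
  E         0.00364   0.01902   0.08796     5.679
  solve Keq expr → x = 0.008607; check Q = 8657
Then remove 0.00649 M of G.
Step 2:
                  L         G         J         E
  I         0.00364   0.01253   0.08796     5.679
  C       -4.4422e-04 1.4807e-04 4.4422e-04 2.9614e-04
  E        0.003196   0.01267    0.0884      5.68
  solve Keq expr → x = 1.4807e-04; check Q = 8657
Then remove 0.02755 M of J.
Step 3:
                  L         G         J         E
  I        0.003196   0.01267   0.06085      5.68
  C       -9.4325e-04 3.1442e-04 9.4325e-04 6.2884e-04
  E        0.002252   0.01299    0.0618      5.68
  solve Keq expr → x = 3.1442e-04; check Q = 8657

Q₀ = 3.132; Q < K (proceeds forward)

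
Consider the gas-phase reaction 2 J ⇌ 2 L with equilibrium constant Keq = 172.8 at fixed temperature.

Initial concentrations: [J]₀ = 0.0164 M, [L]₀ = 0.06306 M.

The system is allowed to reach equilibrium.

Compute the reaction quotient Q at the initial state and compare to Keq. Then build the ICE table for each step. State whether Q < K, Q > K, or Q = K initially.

Q₀ = 14.78; Q < K (proceeds forward)

Q₀ = 14.78 vs Keq = 172.8 ⇒ Q<K, forward
Step 1:
                   J          L
  I           0.0164    0.06306
  C         -0.01078    0.01078
  E         0.005617    0.07384
  solve Keq expr → x = 0.005391; check Q = 172.8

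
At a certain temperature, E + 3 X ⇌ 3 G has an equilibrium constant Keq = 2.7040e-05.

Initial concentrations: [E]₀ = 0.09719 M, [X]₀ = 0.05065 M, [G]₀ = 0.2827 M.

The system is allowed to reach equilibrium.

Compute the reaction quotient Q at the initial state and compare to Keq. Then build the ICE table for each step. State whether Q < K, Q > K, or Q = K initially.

Q₀ = 1789; Q > K (proceeds reverse)

Q₀ = 1789 vs Keq = 2.7040e-05 ⇒ Q>K, reverse
Step 1:
                   E          X          G
  init       0.09719    0.05065     0.2827
  Δ          0.09235     0.2771    -0.2771
  eq          0.1895     0.3277    0.00565
  solve Keq expr → x = -0.09235; check Q = 2.7040e-05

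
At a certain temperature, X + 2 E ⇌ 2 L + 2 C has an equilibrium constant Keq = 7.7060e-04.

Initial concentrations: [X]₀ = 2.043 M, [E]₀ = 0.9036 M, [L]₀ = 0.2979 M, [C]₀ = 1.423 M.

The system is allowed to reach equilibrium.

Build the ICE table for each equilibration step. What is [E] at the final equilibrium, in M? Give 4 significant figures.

Q₀ = 0.1077 vs Keq = 7.7060e-04 ⇒ Q>K, reverse
Step 1:
                    X           E           L           C
  Initial       2.043      0.9036      0.2979       1.423
  Change       0.1286      0.2572     -0.2572     -0.2572
  Equil         2.172       1.161     0.04073       1.166
  solve Keq expr → x = -0.1286; check Q = 7.7060e-04

[E]_eq = 1.161 M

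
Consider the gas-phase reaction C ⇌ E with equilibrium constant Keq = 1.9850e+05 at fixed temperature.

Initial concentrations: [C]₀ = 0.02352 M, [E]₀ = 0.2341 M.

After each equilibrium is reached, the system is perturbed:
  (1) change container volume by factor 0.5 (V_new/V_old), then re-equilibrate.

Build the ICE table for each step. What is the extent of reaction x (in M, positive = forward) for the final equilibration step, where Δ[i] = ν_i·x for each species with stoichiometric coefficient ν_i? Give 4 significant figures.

Q₀ = 9.953 vs Keq = 1.9850e+05 ⇒ Q<K, forward
Step 1:
                    C           E
  Initial     0.02352      0.2341
  Change     -0.02352     0.02352
  Equil    1.2978e-06      0.2576
  solve Keq expr → x = 0.02352; check Q = 1.9850e+05
Then change container volume by factor 0.5 (V_new/V_old).
Step 2:
                    C           E
  Initial  2.5957e-06      0.5152
  Change            0           0
  Equil    2.5957e-06      0.5152
  solve Keq expr → x = 0; check Q = 1.9850e+05

x = 0 M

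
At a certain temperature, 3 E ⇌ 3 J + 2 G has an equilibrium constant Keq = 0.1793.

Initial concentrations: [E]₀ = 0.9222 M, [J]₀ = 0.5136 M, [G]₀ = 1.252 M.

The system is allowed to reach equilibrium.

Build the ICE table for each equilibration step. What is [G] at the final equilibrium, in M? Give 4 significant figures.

[G]_eq = 1.225 M

Q₀ = 0.2708 vs Keq = 0.1793 ⇒ Q>K, reverse
Step 1:
                    E           J           G
  Initial      0.9222      0.5136       1.252
  Change      0.03986    -0.03986    -0.02657
  Equil        0.9621      0.4737       1.225
  solve Keq expr → x = -0.01329; check Q = 0.1793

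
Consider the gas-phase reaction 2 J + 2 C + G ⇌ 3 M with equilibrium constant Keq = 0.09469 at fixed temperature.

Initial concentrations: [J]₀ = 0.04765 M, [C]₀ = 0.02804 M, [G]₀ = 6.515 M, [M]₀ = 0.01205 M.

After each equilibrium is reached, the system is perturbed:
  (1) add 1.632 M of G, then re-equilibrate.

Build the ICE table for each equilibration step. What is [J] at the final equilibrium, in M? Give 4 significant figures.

Q₀ = 0.1504 vs Keq = 0.09469 ⇒ Q>K, reverse
Step 1:
                   J          C          G          M
  I          0.04765    0.02804      6.515    0.01205
  C       9.1095e-04 9.1095e-04 4.5548e-04  -0.001366
  E          0.04856    0.02895      6.515    0.01068
  solve Keq expr → x = -4.5548e-04; check Q = 0.09469
Then add 1.632 M of G.
Step 2:
                   J          C          G          M
  I          0.04856    0.02895      8.147    0.01068
  C       -4.2985e-04 -4.2985e-04 -2.1492e-04 6.4477e-04
  E          0.04813    0.02852      8.147    0.01133
  solve Keq expr → x = 2.1492e-04; check Q = 0.09469

[J]_eq = 0.04813 M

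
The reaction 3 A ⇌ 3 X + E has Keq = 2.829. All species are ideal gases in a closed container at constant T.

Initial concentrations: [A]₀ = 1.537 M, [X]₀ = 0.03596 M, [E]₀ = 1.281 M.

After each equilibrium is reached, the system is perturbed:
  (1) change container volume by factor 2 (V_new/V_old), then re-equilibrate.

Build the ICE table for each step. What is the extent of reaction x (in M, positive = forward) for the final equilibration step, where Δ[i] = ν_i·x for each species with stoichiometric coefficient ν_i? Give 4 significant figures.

Q₀ = 1.6405e-05 vs Keq = 2.829 ⇒ Q<K, forward
Step 1:
                    A           X           E
  init          1.537     0.03596       1.281
  Δ           -0.8285      0.8285      0.2762
  eq           0.7085      0.8645       1.557
  solve Keq expr → x = 0.2762; check Q = 2.829
Then change container volume by factor 2 (V_new/V_old).
Step 2:
                    A           X           E
  init         0.3542      0.4322      0.7786
  Δ          -0.04313     0.04313     0.01438
  eq           0.3111      0.4754       0.793
  solve Keq expr → x = 0.01438; check Q = 2.829

x = 0.01438 M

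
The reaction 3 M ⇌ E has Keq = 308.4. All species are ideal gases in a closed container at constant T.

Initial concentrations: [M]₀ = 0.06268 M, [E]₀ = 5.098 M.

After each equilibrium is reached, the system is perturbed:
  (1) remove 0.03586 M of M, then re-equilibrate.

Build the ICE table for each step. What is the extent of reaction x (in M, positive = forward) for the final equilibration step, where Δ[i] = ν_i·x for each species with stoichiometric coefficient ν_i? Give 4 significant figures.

x = -0.01189 M

Q₀ = 2.0702e+04 vs Keq = 308.4 ⇒ Q>K, reverse
Step 1:
                    M           E
  init        0.06268       5.098
  Δ             0.191    -0.06366
  eq           0.2537       5.034
  solve Keq expr → x = -0.06366; check Q = 308.4
Then remove 0.03586 M of M.
Step 2:
                    M           E
  init         0.2178       5.034
  Δ           0.03566    -0.01189
  eq           0.2535       5.022
  solve Keq expr → x = -0.01189; check Q = 308.4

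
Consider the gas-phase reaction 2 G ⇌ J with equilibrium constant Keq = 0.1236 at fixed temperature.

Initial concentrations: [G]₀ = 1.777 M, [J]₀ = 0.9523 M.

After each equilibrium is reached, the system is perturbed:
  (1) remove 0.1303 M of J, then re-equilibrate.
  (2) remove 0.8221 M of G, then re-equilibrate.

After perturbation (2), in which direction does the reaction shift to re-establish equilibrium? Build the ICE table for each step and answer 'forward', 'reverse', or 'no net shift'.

Q₀ = 0.3016 vs Keq = 0.1236 ⇒ Q>K, reverse
Step 1:
                    G           J
  init          1.777      0.9523
  Δ            0.5574     -0.2787
  eq            2.334      0.6736
  solve Keq expr → x = -0.2787; check Q = 0.1236
Then remove 0.1303 M of J.
Step 2:
                    G           J
  init          2.334      0.5433
  Δ           -0.1227     0.06135
  eq            2.212      0.6046
  solve Keq expr → x = 0.06135; check Q = 0.1236
Then remove 0.8221 M of G.
Step 3:
                    G           J
  init           1.39      0.6046
  Δ            0.4093     -0.2046
  eq            1.799         0.4
  solve Keq expr → x = -0.2046; check Q = 0.1236

Direction: reverse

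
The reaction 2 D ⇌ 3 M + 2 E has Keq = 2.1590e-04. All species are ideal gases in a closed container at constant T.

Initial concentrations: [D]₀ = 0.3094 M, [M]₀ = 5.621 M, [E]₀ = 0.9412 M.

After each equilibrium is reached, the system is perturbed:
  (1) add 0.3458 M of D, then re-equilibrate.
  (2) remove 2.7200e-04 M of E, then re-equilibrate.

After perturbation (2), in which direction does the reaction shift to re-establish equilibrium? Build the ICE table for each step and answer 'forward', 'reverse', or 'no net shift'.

Direction: forward

Q₀ = 1643 vs Keq = 2.1590e-04 ⇒ Q>K, reverse
Step 1:
                  D         M         E
  I          0.3094     5.621    0.9412
  C          0.9391    -1.409   -0.9391
  E           1.248     4.212  0.002122
  solve Keq expr → x = -0.4695; check Q = 2.1590e-04
Then add 0.3458 M of D.
Step 2:
                  D         M         E
  I           1.594     4.212  0.002122
  C       -5.8586e-04 8.7879e-04 5.8586e-04
  E           1.594     4.213  0.002708
  solve Keq expr → x = 2.9293e-04; check Q = 2.1590e-04
Then remove 2.7200e-04 M of E.
Step 3:
                  D         M         E
  I           1.594     4.213  0.002436
  C       -2.7115e-04 4.0672e-04 2.7115e-04
  E           1.593     4.214  0.002707
  solve Keq expr → x = 1.3557e-04; check Q = 2.1590e-04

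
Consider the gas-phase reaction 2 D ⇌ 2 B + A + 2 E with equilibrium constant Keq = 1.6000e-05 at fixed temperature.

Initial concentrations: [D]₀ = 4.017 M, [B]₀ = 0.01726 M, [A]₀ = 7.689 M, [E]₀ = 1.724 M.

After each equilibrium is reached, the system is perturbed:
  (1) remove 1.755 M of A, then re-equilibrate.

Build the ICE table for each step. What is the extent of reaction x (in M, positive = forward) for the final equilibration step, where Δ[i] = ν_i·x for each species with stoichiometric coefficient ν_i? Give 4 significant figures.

Q₀ = 4.2191e-04 vs Keq = 1.6000e-05 ⇒ Q>K, reverse
Step 1:
                   D          B          A          E
  I            4.017    0.01726      7.689      1.724
  C          0.01386   -0.01386  -0.006929   -0.01386
  E            4.031   0.003402      7.682       1.71
  solve Keq expr → x = -0.006929; check Q = 1.6000e-05
Then remove 1.755 M of A.
Step 2:
                   D          B          A          E
  I            4.031   0.003402      5.927       1.71
  C       -4.6941e-04 4.6941e-04 2.3471e-04 4.6941e-04
  E             4.03   0.003871      5.927      1.711
  solve Keq expr → x = 2.3471e-04; check Q = 1.6000e-05

x = 2.3471e-04 M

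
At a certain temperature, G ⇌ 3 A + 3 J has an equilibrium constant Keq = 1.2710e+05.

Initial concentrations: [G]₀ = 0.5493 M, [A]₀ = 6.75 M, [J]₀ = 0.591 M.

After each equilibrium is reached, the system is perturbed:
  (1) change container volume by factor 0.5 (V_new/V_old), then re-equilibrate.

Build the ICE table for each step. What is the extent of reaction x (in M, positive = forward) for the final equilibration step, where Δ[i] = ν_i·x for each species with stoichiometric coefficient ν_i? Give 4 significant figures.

Q₀ = 115.6 vs Keq = 1.2710e+05 ⇒ Q<K, forward
Step 1:
                   G          A          J
  init        0.5493       6.75      0.591
  Δ          -0.5073      1.522      1.522
  eq           0.042      8.272      2.113
  solve Keq expr → x = 0.5073; check Q = 1.2710e+05
Then change container volume by factor 0.5 (V_new/V_old).
Step 2:
                   G          A          J
  init       0.08401      16.54      4.226
  Δ           0.4868     -1.461     -1.461
  eq          0.5709      15.08      2.765
  solve Keq expr → x = -0.4868; check Q = 1.2710e+05

x = -0.4868 M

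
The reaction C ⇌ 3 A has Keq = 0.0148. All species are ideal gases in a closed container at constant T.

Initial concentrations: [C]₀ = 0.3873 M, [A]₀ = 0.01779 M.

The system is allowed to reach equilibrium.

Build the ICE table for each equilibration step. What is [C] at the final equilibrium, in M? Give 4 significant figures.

Q₀ = 1.4537e-05 vs Keq = 0.0148 ⇒ Q<K, forward
Step 1:
                   C          A
  Initial     0.3873    0.01779
  Change    -0.05098      0.153
  Equil       0.3363     0.1707
  solve Keq expr → x = 0.05098; check Q = 0.0148

[C]_eq = 0.3363 M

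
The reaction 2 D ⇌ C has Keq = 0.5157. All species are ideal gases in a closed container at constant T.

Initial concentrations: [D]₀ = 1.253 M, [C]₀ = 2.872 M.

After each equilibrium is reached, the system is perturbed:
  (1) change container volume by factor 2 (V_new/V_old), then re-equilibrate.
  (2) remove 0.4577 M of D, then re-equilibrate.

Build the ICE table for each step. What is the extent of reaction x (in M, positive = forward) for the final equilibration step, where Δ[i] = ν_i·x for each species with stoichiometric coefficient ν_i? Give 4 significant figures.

x = -0.1687 M

Q₀ = 1.829 vs Keq = 0.5157 ⇒ Q>K, reverse
Step 1:
                   D          C
  init         1.253      2.872
  Δ           0.9116    -0.4558
  eq           2.165      2.416
  solve Keq expr → x = -0.4558; check Q = 0.5157
Then change container volume by factor 2 (V_new/V_old).
Step 2:
                   D          C
  init         1.082      1.208
  Δ           0.3374    -0.1687
  eq            1.42      1.039
  solve Keq expr → x = -0.1687; check Q = 0.5157
Then remove 0.4577 M of D.
Step 3:
                   D          C
  init         0.962      1.039
  Δ           0.3374    -0.1687
  eq           1.299     0.8707
  solve Keq expr → x = -0.1687; check Q = 0.5157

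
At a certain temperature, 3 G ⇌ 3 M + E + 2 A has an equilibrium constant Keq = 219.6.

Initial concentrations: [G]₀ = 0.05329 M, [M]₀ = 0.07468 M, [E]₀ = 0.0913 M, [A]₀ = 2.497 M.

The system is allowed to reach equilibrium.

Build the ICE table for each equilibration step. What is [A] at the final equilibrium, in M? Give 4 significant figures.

Q₀ = 1.567 vs Keq = 219.6 ⇒ Q<K, forward
Step 1:
                   G          M          E          A
  Initial    0.05329    0.07468     0.0913      2.497
  Change    -0.03716    0.03716    0.01239    0.02477
  Equil      0.01613     0.1118     0.1037      2.522
  solve Keq expr → x = 0.01239; check Q = 219.6

[A]_eq = 2.522 M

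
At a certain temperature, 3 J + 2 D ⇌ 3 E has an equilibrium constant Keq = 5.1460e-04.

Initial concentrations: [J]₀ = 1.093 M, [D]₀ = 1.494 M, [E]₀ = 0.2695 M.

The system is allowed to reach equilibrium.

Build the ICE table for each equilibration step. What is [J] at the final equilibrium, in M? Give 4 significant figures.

[J]_eq = 1.229 M

Q₀ = 0.006716 vs Keq = 5.1460e-04 ⇒ Q>K, reverse
Step 1:
                    J           D           E
  I             1.093       1.494      0.2695
  C            0.1357     0.09045     -0.1357
  E             1.229       1.584      0.1338
  solve Keq expr → x = -0.04523; check Q = 5.1460e-04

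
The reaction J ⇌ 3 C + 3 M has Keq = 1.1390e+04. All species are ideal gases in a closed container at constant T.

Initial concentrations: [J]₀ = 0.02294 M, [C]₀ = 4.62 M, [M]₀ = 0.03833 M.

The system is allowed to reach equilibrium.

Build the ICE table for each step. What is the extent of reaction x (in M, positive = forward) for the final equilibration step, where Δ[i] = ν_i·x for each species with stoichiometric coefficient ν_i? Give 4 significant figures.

x = 0.02293 M

Q₀ = 0.2421 vs Keq = 1.1390e+04 ⇒ Q<K, forward
Step 1:
                  J         C         M
  I         0.02294      4.62   0.03833
  C        -0.02293   0.06879   0.06879
  E       1.1123e-05     4.689    0.1071
  solve Keq expr → x = 0.02293; check Q = 1.1390e+04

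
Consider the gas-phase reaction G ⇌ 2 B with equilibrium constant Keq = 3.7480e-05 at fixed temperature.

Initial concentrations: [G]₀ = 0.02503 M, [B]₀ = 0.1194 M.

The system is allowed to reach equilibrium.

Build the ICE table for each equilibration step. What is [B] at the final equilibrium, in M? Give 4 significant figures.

Q₀ = 0.5696 vs Keq = 3.7480e-05 ⇒ Q>K, reverse
Step 1:
                   G          B
  I          0.02503     0.1194
  C          0.05881    -0.1176
  E          0.08384   0.001773
  solve Keq expr → x = -0.05881; check Q = 3.7480e-05

[B]_eq = 0.001773 M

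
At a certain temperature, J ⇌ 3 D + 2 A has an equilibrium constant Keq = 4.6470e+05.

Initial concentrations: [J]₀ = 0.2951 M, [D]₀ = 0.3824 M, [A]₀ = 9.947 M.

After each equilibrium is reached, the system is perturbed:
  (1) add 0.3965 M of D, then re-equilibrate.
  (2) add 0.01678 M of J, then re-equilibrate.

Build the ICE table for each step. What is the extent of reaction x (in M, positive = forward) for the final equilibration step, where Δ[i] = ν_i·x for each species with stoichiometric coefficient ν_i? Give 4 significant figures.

Q₀ = 18.75 vs Keq = 4.6470e+05 ⇒ Q<K, forward
Step 1:
                  J         D         A
  init       0.2951    0.3824     9.947
  Δ         -0.2946    0.8838    0.5892
  eq      4.8501e-04     1.266     10.54
  solve Keq expr → x = 0.2946; check Q = 4.6470e+05
Then add 0.3965 M of D.
Step 2:
                  J         D         A
  init    4.8501e-04     1.663     10.54
  Δ       6.0930e-04 -0.001828 -0.001219
  eq       0.001094     1.661     10.54
  solve Keq expr → x = -6.0930e-04; check Q = 4.6470e+05
Then add 0.01678 M of J.
Step 3:
                  J         D         A
  init      0.01787     1.661     10.54
  Δ        -0.01667   0.05001   0.03334
  eq       0.001204     1.711     10.57
  solve Keq expr → x = 0.01667; check Q = 4.6470e+05

x = 0.01667 M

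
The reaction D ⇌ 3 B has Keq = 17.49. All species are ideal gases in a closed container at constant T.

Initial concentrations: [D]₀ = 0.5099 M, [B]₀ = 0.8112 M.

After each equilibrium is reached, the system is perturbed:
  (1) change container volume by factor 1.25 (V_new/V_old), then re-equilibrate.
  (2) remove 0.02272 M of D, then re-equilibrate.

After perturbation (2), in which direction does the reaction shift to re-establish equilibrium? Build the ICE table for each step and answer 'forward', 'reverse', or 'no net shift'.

Q₀ = 1.047 vs Keq = 17.49 ⇒ Q<K, forward
Step 1:
                  D         B
  init       0.5099    0.8112
  Δ         -0.2684    0.8052
  eq         0.2415     1.616
  solve Keq expr → x = 0.2684; check Q = 17.49
Then change container volume by factor 1.25 (V_new/V_old).
Step 2:
                  D         B
  init       0.1932     1.293
  Δ        -0.03596    0.1079
  eq         0.1572     1.401
  solve Keq expr → x = 0.03596; check Q = 17.49
Then remove 0.02272 M of D.
Step 3:
                  D         B
  init       0.1345     1.401
  Δ         0.01144  -0.03433
  eq          0.146     1.367
  solve Keq expr → x = -0.01144; check Q = 17.49

Direction: reverse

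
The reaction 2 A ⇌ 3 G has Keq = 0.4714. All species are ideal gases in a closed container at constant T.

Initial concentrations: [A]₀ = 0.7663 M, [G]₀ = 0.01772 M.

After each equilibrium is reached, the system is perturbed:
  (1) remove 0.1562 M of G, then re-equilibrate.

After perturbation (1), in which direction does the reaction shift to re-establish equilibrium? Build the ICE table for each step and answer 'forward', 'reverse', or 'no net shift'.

Direction: forward

Q₀ = 9.4753e-06 vs Keq = 0.4714 ⇒ Q<K, forward
Step 1:
                  A         G
  Initial    0.7663   0.01772
  Change    -0.3001    0.4502
  Equil      0.4662    0.4679
  solve Keq expr → x = 0.1501; check Q = 0.4714
Then remove 0.1562 M of G.
Step 2:
                  A         G
  Initial    0.4662    0.3117
  Change   -0.07141    0.1071
  Equil      0.3948    0.4188
  solve Keq expr → x = 0.0357; check Q = 0.4714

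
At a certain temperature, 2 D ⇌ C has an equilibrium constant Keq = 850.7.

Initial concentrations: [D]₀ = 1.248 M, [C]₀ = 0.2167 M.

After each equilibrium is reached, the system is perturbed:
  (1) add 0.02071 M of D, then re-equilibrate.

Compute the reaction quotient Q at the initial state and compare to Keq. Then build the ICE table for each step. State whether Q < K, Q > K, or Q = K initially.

Q₀ = 0.1391 vs Keq = 850.7 ⇒ Q<K, forward
Step 1:
                    D           C
  Initial       1.248      0.2167
  Change       -1.217      0.6084
  Equil       0.03114      0.8251
  solve Keq expr → x = 0.6084; check Q = 850.7
Then add 0.02071 M of D.
Step 2:
                    D           C
  Initial     0.05185      0.8251
  Change     -0.02052     0.01026
  Equil       0.03134      0.8354
  solve Keq expr → x = 0.01026; check Q = 850.7

Q₀ = 0.1391; Q < K (proceeds forward)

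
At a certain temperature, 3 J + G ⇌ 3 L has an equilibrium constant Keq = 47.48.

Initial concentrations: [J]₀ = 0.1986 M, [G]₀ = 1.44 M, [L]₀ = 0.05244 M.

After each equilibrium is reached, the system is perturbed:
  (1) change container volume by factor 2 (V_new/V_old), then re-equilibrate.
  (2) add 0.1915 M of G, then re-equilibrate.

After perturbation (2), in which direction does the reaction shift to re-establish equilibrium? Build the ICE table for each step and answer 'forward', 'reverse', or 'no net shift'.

Direction: forward

Q₀ = 0.01278 vs Keq = 47.48 ⇒ Q<K, forward
Step 1:
                   J          G          L
  Initial     0.1986       1.44    0.05244
  Change     -0.1488    -0.0496     0.1488
  Equil      0.04979       1.39     0.2012
  solve Keq expr → x = 0.0496; check Q = 47.48
Then change container volume by factor 2 (V_new/V_old).
Step 2:
                   J          G          L
  Initial     0.0249     0.6952     0.1006
  Change    0.004915   0.001638  -0.004915
  Equil      0.02981     0.6968    0.09571
  solve Keq expr → x = -0.001638; check Q = 47.48
Then add 0.1915 M of G.
Step 3:
                   J          G          L
  Initial    0.02981     0.8883    0.09571
  Change   -0.001796 -5.9854e-04   0.001796
  Equil      0.02802     0.8877     0.0975
  solve Keq expr → x = 5.9854e-04; check Q = 47.48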